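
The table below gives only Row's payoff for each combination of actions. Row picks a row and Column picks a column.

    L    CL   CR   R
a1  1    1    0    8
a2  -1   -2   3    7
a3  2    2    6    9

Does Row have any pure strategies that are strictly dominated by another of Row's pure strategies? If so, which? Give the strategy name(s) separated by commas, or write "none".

a1 is strictly dominated by a3 (L: 2>1, CL: 2>1, CR: 6>0, R: 9>8).
a2 is strictly dominated by a3 (L: 2>-1, CL: 2>-2, CR: 6>3, R: 9>7).
Nothing dominates a3: a1 at L (2>1); a2 at L (2>-1).

a1, a2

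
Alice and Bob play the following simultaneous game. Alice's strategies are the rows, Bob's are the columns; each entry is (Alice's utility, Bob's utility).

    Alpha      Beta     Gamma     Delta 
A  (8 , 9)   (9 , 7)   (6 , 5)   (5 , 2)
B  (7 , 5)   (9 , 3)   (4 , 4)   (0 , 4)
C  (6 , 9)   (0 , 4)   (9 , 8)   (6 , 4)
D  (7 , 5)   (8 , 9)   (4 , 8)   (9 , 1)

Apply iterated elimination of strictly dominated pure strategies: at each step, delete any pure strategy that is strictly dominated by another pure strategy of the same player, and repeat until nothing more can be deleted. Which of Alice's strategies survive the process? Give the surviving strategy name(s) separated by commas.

Column Delta is eliminated: Alpha beats it against every remaining row (A: 9>2, B: 5>4, C: 9>4, D: 5>1).
For Alice, A strictly dominates D on the remaining columns (Alpha: 8>7, Beta: 9>8, Gamma: 6>4); eliminate D.
Bob's strategy Beta is strictly dominated by Alpha (A: 9>7, B: 5>3, C: 9>4) and is removed.
For Alice, A strictly dominates B on the remaining columns (Alpha: 8>7, Gamma: 6>4); eliminate B.
Bob's strategy Gamma is strictly dominated by Alpha (A: 9>5, C: 9>8) and is removed.
Row C is eliminated: A beats it against every remaining column (Alpha: 8>6).
Among the remaining strategies, none is strictly dominated by another pure strategy of the same player, so the elimination stops.
Surviving strategies — Alice: {A}; Bob: {Alpha}.

A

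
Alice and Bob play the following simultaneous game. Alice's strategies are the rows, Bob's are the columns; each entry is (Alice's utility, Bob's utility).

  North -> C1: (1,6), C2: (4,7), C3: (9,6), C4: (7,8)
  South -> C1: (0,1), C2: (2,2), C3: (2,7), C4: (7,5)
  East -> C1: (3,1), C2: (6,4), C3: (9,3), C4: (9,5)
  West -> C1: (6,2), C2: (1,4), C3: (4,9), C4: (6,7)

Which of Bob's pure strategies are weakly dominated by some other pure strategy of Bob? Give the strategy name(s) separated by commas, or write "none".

C1: dominated, since C2 does at least as well everywhere (North: 7>6, South: 2>1, East: 4>1, West: 4>2).
C4 weakly dominates C2 — North: 8>7, South: 5>2, East: 5>4, West: 7>4.
Nothing dominates C3: C1 at South (7>1); C2 at South (7>2); C4 at South (7>5).
C4 is not dominated — it holds its own against C1 at North (8>6); C2 at North (8>7); C3 at North (8>6).

C1, C2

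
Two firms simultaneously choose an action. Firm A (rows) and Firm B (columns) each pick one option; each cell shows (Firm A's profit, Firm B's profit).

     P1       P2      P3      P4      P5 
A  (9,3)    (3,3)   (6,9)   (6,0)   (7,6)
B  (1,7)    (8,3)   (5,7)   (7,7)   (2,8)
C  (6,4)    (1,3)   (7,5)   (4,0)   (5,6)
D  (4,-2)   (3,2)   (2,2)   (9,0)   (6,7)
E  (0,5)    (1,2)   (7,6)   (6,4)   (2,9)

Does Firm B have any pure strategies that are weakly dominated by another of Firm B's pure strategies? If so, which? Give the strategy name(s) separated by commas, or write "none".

P3 weakly dominates P1 — A: 9>3, B: 7=7, C: 5>4, D: 2>-2, E: 6>5.
P2: dominated, since P3 does at least as well everywhere (A: 9>3, B: 7>3, C: 5>3, D: 2=2, E: 6>2).
P3: no other strategy beats it everywhere (P1 at A (9>3); P2 at A (9>3); P4 at A (9>0); P5 at A (9>6)).
P4 is weakly dominated by P3 (A: 9>0, B: 7=7, C: 5>0, D: 2>0, E: 6>4).
P5: no other strategy beats it everywhere (P1 at A (6>3); P2 at A (6>3); P3 at B (8>7); P4 at A (6>0)).

P1, P2, P4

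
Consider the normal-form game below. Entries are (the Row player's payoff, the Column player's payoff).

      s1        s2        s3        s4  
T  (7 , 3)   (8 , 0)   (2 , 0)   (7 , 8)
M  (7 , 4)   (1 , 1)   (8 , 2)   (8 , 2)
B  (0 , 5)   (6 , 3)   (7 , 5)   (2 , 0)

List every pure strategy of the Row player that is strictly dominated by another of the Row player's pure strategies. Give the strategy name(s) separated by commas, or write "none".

Nothing dominates T: M at s1 (7=7); B at s1 (7>0).
Nothing dominates M: T at s1 (7=7); B at s1 (7>0).
Nothing dominates B: T at s3 (7>2); M at s2 (6>1).

none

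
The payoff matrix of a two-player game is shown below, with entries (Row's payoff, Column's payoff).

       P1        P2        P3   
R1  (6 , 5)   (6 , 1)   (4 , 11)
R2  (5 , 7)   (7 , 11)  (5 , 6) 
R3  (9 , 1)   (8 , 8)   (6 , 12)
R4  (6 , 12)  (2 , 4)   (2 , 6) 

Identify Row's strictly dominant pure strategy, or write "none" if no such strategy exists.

R3

R3 vs R1: P1: 9>6, P2: 8>6, P3: 6>4.
R3 vs R2: P1: 9>5, P2: 8>7, P3: 6>5.
R3 vs R4: P1: 9>6, P2: 8>2, P3: 6>2.
R3 strictly beats every other strategy against every opponent action, so it is strictly dominant.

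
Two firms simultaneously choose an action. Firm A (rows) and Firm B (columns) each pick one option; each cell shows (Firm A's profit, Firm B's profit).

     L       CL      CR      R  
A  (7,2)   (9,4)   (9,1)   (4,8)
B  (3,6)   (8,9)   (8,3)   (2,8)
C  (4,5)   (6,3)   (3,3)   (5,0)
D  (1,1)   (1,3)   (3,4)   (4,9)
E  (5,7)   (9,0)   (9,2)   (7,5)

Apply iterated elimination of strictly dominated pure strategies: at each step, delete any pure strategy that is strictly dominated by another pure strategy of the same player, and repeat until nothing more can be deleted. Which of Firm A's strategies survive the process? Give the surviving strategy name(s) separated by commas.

Row B is eliminated: A beats it against every remaining column (L: 7>3, CL: 9>8, CR: 9>8, R: 4>2).
For Firm A, E strictly dominates C on the remaining columns (L: 5>4, CL: 9>6, CR: 9>3, R: 7>5); eliminate C.
Firm A's strategy D is strictly dominated by E (L: 5>1, CL: 9>1, CR: 9>3, R: 7>4) and is removed.
For Firm B, R strictly dominates CL on the remaining rows (A: 8>4, E: 5>0); eliminate CL.
For Firm B, L strictly dominates CR on the remaining rows (A: 2>1, E: 7>2); eliminate CR.
Among the remaining strategies, none is strictly dominated by another pure strategy of the same player, so the elimination stops.
Surviving strategies — Firm A: {A, E}; Firm B: {L, R}.

A, E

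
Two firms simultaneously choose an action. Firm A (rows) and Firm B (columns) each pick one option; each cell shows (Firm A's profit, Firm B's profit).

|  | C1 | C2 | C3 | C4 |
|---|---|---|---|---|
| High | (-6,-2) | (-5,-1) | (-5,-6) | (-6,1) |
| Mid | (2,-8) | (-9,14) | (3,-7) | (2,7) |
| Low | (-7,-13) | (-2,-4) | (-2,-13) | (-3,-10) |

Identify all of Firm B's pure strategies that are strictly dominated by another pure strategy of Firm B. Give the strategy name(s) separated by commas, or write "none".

C1, C3

C2 strictly dominates C1 — High: -1>-2, Mid: 14>-8, Low: -4>-13.
Nothing dominates C2: C1 at High (-1>-2); C3 at High (-1>-6); C4 at Mid (14>7).
C3 is strictly dominated by C2 (High: -1>-6, Mid: 14>-7, Low: -4>-13).
Nothing dominates C4: C1 at High (1>-2); C2 at High (1>-1); C3 at High (1>-6).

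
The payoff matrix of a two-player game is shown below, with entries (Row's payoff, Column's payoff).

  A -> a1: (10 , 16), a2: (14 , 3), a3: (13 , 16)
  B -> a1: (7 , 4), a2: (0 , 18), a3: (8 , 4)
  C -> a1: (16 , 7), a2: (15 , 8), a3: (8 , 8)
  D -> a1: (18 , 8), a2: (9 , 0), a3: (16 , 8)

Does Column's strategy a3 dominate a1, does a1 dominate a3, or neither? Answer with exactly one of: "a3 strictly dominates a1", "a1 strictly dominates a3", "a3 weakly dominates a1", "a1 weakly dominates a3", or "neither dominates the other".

a3 weakly dominates a1

Compare a3 to a1 across each opponent action: A: 16=16, B: 4=4, C: 8>7, D: 8=8.
a3 is at least as good everywhere and strictly better somewhere (tied only at A, B, D), so a3 weakly but not strictly dominates a1.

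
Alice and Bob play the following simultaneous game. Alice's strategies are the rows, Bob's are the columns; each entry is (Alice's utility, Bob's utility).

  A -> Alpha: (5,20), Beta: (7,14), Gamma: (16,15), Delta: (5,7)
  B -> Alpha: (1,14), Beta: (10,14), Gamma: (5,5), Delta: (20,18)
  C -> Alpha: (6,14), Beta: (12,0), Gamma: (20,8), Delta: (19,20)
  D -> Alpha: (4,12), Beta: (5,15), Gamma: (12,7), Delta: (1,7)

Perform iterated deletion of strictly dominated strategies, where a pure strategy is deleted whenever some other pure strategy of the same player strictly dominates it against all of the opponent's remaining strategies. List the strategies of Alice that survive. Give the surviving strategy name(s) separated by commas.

B

For Alice, C strictly dominates A on the remaining columns (Alpha: 6>5, Beta: 12>7, Gamma: 20>16, Delta: 19>5); eliminate A.
Alice's strategy D is strictly dominated by C (Alpha: 6>4, Beta: 12>5, Gamma: 20>12, Delta: 19>1) and is removed.
Bob's strategy Alpha is strictly dominated by Delta (B: 18>14, C: 20>14) and is removed.
For Bob, Delta strictly dominates Beta on the remaining rows (B: 18>14, C: 20>0); eliminate Beta.
For Bob, Delta strictly dominates Gamma on the remaining rows (B: 18>5, C: 20>8); eliminate Gamma.
Row C is eliminated: B beats it against every remaining column (Delta: 20>19).
Among the remaining strategies, none is strictly dominated by another pure strategy of the same player, so the elimination stops.
Surviving strategies — Alice: {B}; Bob: {Delta}.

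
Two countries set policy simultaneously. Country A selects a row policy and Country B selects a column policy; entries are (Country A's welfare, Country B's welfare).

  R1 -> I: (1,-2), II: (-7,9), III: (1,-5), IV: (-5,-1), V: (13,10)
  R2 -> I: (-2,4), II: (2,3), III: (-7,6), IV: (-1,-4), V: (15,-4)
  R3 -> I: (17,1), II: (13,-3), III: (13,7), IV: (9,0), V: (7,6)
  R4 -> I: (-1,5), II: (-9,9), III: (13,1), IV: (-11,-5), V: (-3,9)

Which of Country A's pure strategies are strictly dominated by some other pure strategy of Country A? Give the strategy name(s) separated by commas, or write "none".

R1: no other strategy beats it everywhere (R2 at I (1>-2); R3 at V (13>7); R4 at I (1>-1)).
R2 is not dominated — it holds its own against R1 at II (2>-7); R3 at V (15>7); R4 at II (2>-9).
R3 is not dominated — it holds its own against R1 at I (17>1); R2 at I (17>-2); R4 at I (17>-1).
Nothing dominates R4: R1 at III (13>1); R2 at I (-1>-2); R3 at III (13=13).

none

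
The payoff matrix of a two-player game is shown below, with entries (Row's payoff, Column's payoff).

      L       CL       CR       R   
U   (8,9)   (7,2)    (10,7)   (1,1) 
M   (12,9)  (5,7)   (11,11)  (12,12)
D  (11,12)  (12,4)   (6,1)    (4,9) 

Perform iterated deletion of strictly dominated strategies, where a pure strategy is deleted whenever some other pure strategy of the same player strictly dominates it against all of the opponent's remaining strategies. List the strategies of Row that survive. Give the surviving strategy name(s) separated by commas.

M

For Column, L strictly dominates CL on the remaining rows (U: 9>2, M: 9>7, D: 12>4); eliminate CL.
Row U is eliminated: M beats it against every remaining column (L: 12>8, CR: 11>10, R: 12>1).
Row D is eliminated: M beats it against every remaining column (L: 12>11, CR: 11>6, R: 12>4).
Column L is eliminated: CR beats it against every remaining row (M: 11>9).
Column's strategy CR is strictly dominated by R (M: 12>11) and is removed.
Among the remaining strategies, none is strictly dominated by another pure strategy of the same player, so the elimination stops.
Surviving strategies — Row: {M}; Column: {R}.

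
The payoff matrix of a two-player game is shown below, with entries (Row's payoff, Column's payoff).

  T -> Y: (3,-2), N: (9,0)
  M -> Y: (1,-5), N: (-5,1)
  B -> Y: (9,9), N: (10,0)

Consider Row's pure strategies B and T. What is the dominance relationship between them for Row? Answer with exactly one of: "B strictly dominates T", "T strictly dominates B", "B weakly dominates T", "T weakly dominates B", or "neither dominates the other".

B strictly dominates T

Compare B to T across every action of Column: Y: 9>3, N: 10>9.
Every comparison favours B, so B strictly dominates T.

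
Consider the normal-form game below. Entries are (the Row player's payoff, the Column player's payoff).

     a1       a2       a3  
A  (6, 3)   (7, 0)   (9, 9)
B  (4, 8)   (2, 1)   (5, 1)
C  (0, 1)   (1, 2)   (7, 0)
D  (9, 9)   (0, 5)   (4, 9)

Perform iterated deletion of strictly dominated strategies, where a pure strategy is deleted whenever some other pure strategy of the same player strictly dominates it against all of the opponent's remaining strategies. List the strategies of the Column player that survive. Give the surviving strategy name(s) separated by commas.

a1, a3

Row B is eliminated: A beats it against every remaining column (a1: 6>4, a2: 7>2, a3: 9>5).
The Row player's strategy C is strictly dominated by A (a1: 6>0, a2: 7>1, a3: 9>7) and is removed.
The Column player's strategy a2 is strictly dominated by a1 (A: 3>0, D: 9>5) and is removed.
Among the remaining strategies, none is strictly dominated by another pure strategy of the same player, so the elimination stops.
Surviving strategies — the Row player: {A, D}; the Column player: {a1, a3}.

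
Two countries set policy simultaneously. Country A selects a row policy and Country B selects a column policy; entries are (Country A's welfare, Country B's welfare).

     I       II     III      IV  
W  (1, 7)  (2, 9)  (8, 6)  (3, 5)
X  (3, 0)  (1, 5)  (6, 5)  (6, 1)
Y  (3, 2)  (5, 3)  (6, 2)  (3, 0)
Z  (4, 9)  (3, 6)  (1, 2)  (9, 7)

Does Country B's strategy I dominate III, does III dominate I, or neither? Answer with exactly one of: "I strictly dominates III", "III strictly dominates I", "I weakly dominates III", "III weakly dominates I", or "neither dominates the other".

I's payoffs vs III's, by Country A's action — W: 7>6, X: 0<5, Y: 2=2, Z: 9>2.
I does better at W, Z but worse at X; neither strategy dominates the other.

neither dominates the other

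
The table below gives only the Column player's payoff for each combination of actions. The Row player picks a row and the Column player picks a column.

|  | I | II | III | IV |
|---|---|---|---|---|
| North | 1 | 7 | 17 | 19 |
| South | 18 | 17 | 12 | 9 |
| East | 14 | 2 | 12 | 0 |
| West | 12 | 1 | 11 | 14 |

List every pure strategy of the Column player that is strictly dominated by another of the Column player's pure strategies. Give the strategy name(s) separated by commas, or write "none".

Nothing dominates I: II at South (18>17); III at South (18>12); IV at South (18>9).
II is not dominated — it holds its own against I at North (7>1); III at South (17>12); IV at South (17>9).
III is not dominated — it holds its own against I at North (17>1); II at North (17>7); IV at South (12>9).
IV: no other strategy beats it everywhere (I at North (19>1); II at North (19>7); III at North (19>17)).

none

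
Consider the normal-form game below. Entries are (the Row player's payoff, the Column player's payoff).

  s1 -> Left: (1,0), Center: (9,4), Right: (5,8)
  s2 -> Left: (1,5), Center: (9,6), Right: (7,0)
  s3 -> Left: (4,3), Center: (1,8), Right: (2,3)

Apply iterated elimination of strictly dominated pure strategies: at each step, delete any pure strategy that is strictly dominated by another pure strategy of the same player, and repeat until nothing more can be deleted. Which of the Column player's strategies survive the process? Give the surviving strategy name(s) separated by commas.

Center, Right

The Column player's strategy Left is strictly dominated by Center (s1: 4>0, s2: 6>5, s3: 8>3) and is removed.
For the Row player, s1 strictly dominates s3 on the remaining columns (Center: 9>1, Right: 5>2); eliminate s3.
Among the remaining strategies, none is strictly dominated by another pure strategy of the same player, so the elimination stops.
Surviving strategies — the Row player: {s1, s2}; the Column player: {Center, Right}.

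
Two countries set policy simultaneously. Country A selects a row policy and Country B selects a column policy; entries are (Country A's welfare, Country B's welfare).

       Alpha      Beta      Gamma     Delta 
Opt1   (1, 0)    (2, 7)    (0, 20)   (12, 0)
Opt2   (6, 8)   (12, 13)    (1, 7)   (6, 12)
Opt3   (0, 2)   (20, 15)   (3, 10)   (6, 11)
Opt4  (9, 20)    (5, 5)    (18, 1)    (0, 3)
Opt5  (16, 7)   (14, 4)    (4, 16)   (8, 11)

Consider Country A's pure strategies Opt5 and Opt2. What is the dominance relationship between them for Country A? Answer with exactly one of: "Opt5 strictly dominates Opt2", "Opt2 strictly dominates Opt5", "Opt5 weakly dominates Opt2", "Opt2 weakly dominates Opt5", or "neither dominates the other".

Compare Opt5 to Opt2 across every action of Country B: Alpha: 16>6, Beta: 14>12, Gamma: 4>1, Delta: 8>6.
Every comparison favours Opt5, so Opt5 strictly dominates Opt2.

Opt5 strictly dominates Opt2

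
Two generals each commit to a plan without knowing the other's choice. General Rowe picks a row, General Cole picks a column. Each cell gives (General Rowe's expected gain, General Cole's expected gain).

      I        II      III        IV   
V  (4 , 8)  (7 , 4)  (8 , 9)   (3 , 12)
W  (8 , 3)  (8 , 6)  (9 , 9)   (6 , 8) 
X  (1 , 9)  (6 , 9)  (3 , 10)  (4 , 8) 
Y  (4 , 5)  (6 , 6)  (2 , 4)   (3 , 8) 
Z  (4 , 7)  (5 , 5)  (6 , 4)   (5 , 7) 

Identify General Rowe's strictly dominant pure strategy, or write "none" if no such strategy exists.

W vs V: I: 8>4, II: 8>7, III: 9>8, IV: 6>3.
W vs X: I: 8>1, II: 8>6, III: 9>3, IV: 6>4.
W vs Y: I: 8>4, II: 8>6, III: 9>2, IV: 6>3.
W vs Z: I: 8>4, II: 8>5, III: 9>6, IV: 6>5.
W strictly beats every other strategy against every opponent action, so it is strictly dominant.

W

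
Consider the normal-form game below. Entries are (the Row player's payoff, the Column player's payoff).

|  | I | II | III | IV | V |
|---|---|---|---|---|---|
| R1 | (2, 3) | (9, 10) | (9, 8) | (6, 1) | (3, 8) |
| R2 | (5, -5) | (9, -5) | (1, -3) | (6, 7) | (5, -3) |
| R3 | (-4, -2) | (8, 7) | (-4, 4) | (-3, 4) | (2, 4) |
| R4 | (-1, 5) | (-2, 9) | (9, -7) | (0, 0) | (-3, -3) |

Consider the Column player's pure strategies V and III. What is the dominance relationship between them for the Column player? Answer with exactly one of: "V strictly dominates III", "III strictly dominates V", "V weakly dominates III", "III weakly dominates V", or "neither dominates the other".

V weakly dominates III

V's payoffs vs III's, by the Row player's action — R1: 8=8, R2: -3=-3, R3: 4=4, R4: -3>-7.
V is at least as good everywhere and strictly better somewhere (tied only at R1, R2, R3), so V weakly but not strictly dominates III.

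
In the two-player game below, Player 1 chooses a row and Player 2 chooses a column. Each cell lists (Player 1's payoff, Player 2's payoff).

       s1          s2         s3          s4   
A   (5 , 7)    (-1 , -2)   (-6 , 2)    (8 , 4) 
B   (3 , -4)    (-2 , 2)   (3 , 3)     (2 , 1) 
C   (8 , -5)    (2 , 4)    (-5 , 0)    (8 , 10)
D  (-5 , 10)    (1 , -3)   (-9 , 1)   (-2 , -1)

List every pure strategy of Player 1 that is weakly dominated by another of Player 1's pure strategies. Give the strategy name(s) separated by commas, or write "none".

A, D

C weakly dominates A — s1: 8>5, s2: 2>-1, s3: -5>-6, s4: 8=8.
B: no other strategy beats it everywhere (A at s3 (3>-6); C at s3 (3>-5); D at s1 (3>-5)).
C: no other strategy beats it everywhere (A at s1 (8>5); B at s1 (8>3); D at s1 (8>-5)).
C weakly dominates D — s1: 8>-5, s2: 2>1, s3: -5>-9, s4: 8>-2.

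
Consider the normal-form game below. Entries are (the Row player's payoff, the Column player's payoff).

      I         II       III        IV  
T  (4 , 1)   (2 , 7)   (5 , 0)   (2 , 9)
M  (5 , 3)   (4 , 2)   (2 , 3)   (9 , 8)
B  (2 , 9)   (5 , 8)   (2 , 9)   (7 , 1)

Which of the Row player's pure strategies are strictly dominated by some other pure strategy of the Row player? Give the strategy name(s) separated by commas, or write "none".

T is not dominated — it holds its own against M at III (5>2); B at I (4>2).
M is not dominated — it holds its own against T at I (5>4); B at I (5>2).
Nothing dominates B: T at II (5>2); M at II (5>4).

none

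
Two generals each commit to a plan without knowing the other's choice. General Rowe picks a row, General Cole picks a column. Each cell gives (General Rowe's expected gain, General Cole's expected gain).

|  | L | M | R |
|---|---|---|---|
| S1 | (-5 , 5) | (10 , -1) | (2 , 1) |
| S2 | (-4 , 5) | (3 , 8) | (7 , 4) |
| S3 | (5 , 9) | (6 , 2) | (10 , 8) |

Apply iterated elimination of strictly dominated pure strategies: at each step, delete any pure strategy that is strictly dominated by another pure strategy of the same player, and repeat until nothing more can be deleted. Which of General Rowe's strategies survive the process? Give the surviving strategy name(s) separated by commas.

Row S2 is eliminated: S3 beats it against every remaining column (L: 5>-4, M: 6>3, R: 10>7).
Column M is eliminated: L beats it against every remaining row (S1: 5>-1, S3: 9>2).
General Rowe's strategy S1 is strictly dominated by S3 (L: 5>-5, R: 10>2) and is removed.
Column R is eliminated: L beats it against every remaining row (S3: 9>8).
Among the remaining strategies, none is strictly dominated by another pure strategy of the same player, so the elimination stops.
Surviving strategies — General Rowe: {S3}; General Cole: {L}.

S3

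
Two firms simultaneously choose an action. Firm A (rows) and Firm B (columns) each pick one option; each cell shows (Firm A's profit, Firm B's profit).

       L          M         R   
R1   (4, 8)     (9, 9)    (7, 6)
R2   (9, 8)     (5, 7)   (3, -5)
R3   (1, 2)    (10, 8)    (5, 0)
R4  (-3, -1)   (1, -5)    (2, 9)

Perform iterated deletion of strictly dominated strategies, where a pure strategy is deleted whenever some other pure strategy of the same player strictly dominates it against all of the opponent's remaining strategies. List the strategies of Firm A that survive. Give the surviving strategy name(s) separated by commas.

R1, R2, R3

Firm A's strategy R4 is strictly dominated by R1 (L: 4>-3, M: 9>1, R: 7>2) and is removed.
For Firm B, L strictly dominates R on the remaining rows (R1: 8>6, R2: 8>-5, R3: 2>0); eliminate R.
Among the remaining strategies, none is strictly dominated by another pure strategy of the same player, so the elimination stops.
Surviving strategies — Firm A: {R1, R2, R3}; Firm B: {L, M}.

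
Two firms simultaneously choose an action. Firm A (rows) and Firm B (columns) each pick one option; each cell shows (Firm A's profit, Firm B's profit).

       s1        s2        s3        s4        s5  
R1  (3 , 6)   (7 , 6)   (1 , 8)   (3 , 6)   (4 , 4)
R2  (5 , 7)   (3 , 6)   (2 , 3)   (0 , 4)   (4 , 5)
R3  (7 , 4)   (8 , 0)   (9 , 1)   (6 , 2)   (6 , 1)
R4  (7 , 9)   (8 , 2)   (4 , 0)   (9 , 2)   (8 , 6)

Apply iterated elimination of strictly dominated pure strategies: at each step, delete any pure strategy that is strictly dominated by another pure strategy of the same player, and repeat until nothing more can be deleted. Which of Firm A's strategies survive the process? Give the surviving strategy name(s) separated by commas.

Firm A's strategy R1 is strictly dominated by R3 (s1: 7>3, s2: 8>7, s3: 9>1, s4: 6>3, s5: 6>4) and is removed.
For Firm A, R3 strictly dominates R2 on the remaining columns (s1: 7>5, s2: 8>3, s3: 9>2, s4: 6>0, s5: 6>4); eliminate R2.
For Firm B, s1 strictly dominates s2 on the remaining rows (R3: 4>0, R4: 9>2); eliminate s2.
Column s3 is eliminated: s1 beats it against every remaining row (R3: 4>1, R4: 9>0).
Firm B's strategy s4 is strictly dominated by s1 (R3: 4>2, R4: 9>2) and is removed.
Firm B's strategy s5 is strictly dominated by s1 (R3: 4>1, R4: 9>6) and is removed.
Among the remaining strategies, none is strictly dominated by another pure strategy of the same player, so the elimination stops.
Surviving strategies — Firm A: {R3, R4}; Firm B: {s1}.

R3, R4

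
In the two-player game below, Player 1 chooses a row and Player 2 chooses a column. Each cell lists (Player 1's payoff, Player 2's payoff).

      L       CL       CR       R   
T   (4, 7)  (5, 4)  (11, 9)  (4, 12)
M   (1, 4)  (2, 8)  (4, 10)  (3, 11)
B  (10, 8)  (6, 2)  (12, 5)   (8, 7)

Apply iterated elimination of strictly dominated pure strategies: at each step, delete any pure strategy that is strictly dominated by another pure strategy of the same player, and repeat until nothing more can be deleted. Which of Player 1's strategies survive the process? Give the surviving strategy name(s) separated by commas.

B

For Player 1, B strictly dominates T on the remaining columns (L: 10>4, CL: 6>5, CR: 12>11, R: 8>4); eliminate T.
Row M is eliminated: B beats it against every remaining column (L: 10>1, CL: 6>2, CR: 12>4, R: 8>3).
For Player 2, L strictly dominates CL on the remaining rows (B: 8>2); eliminate CL.
Column CR is eliminated: L beats it against every remaining row (B: 8>5).
Player 2's strategy R is strictly dominated by L (B: 8>7) and is removed.
Among the remaining strategies, none is strictly dominated by another pure strategy of the same player, so the elimination stops.
Surviving strategies — Player 1: {B}; Player 2: {L}.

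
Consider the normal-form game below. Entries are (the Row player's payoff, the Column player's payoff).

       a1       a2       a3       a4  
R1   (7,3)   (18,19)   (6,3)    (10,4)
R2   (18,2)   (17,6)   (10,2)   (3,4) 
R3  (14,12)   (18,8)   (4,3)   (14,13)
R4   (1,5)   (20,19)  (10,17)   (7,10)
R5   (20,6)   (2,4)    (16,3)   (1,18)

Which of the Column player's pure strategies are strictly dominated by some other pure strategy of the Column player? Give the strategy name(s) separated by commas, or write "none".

a1, a3

a1: dominated, since a4 does at least as well everywhere (R1: 4>3, R2: 4>2, R3: 13>12, R4: 10>5, R5: 18>6).
a2: no other strategy beats it everywhere (a1 at R1 (19>3); a3 at R1 (19>3); a4 at R1 (19>4)).
a2 strictly dominates a3 — R1: 19>3, R2: 6>2, R3: 8>3, R4: 19>17, R5: 4>3.
a4 is not dominated — it holds its own against a1 at R1 (4>3); a2 at R3 (13>8); a3 at R1 (4>3).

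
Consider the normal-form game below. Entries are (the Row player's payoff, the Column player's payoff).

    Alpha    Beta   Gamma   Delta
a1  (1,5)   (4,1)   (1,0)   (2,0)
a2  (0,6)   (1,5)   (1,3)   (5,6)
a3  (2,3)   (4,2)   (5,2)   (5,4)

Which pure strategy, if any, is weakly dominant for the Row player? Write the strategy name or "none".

a3 vs a1: Alpha: 2>1, Beta: 4=4, Gamma: 5>1, Delta: 5>2.
a3 vs a2: Alpha: 2>0, Beta: 4>1, Gamma: 5>1, Delta: 5=5.
a3 is at least as good as every other strategy against every opponent action, so it is weakly dominant.

a3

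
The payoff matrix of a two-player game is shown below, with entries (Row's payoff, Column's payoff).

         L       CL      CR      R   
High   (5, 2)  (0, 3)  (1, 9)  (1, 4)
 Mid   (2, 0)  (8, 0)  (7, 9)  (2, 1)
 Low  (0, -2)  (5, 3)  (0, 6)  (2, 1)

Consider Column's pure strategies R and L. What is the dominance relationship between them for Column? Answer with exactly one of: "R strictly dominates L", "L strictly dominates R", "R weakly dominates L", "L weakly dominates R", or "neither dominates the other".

Compare R to L across each choice by Row: High: 4>2, Mid: 1>0, Low: 1>-2.
R gives a strictly higher payoff against each choice by Row, so R strictly dominates L.

R strictly dominates L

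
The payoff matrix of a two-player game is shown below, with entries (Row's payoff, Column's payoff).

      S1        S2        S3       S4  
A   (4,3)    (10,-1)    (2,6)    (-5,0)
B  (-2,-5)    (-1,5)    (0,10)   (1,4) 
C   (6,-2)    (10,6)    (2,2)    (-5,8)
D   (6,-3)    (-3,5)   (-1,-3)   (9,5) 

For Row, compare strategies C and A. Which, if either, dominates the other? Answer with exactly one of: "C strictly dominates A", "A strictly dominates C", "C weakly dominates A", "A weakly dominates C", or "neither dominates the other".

C weakly dominates A

C's payoffs vs A's, by Column's action — S1: 6>4, S2: 10=10, S3: 2=2, S4: -5=-5.
C is at least as good everywhere and strictly better somewhere (tied only at S2, S3, S4), so C weakly but not strictly dominates A.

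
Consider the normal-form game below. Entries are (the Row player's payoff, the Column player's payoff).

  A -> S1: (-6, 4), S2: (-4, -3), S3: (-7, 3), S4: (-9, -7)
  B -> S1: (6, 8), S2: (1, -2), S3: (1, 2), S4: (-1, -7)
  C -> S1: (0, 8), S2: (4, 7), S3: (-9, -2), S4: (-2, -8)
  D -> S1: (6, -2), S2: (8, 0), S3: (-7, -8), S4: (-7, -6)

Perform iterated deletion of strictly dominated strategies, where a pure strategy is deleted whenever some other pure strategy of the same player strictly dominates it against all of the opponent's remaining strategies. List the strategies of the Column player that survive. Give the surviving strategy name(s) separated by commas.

The Row player's strategy A is strictly dominated by B (S1: 6>-6, S2: 1>-4, S3: 1>-7, S4: -1>-9) and is removed.
Column S3 is eliminated: S1 beats it against every remaining row (B: 8>2, C: 8>-2, D: -2>-8).
The Column player's strategy S4 is strictly dominated by S1 (B: 8>-7, C: 8>-8, D: -2>-6) and is removed.
Row C is eliminated: D beats it against every remaining column (S1: 6>0, S2: 8>4).
Among the remaining strategies, none is strictly dominated by another pure strategy of the same player, so the elimination stops.
Surviving strategies — the Row player: {B, D}; the Column player: {S1, S2}.

S1, S2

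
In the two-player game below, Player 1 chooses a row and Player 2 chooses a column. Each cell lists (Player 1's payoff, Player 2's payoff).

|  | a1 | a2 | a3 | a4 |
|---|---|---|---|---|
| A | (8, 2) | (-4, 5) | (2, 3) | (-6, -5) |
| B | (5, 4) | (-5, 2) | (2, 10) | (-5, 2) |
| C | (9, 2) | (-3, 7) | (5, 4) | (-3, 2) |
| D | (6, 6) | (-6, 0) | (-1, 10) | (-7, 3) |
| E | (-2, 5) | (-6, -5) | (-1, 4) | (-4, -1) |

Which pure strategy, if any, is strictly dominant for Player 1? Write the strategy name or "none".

C

C vs A: a1: 9>8, a2: -3>-4, a3: 5>2, a4: -3>-6.
C vs B: a1: 9>5, a2: -3>-5, a3: 5>2, a4: -3>-5.
C vs D: a1: 9>6, a2: -3>-6, a3: 5>-1, a4: -3>-7.
C vs E: a1: 9>-2, a2: -3>-6, a3: 5>-1, a4: -3>-4.
C strictly beats every other strategy against every opponent action, so it is strictly dominant.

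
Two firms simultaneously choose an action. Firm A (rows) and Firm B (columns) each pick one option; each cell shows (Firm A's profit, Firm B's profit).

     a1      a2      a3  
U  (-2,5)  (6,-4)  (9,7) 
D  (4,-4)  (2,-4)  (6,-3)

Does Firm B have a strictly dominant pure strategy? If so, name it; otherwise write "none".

a3 vs a1: U: 7>5, D: -3>-4.
a3 vs a2: U: 7>-4, D: -3>-4.
a3 strictly beats every other strategy against every opponent action, so it is strictly dominant.

a3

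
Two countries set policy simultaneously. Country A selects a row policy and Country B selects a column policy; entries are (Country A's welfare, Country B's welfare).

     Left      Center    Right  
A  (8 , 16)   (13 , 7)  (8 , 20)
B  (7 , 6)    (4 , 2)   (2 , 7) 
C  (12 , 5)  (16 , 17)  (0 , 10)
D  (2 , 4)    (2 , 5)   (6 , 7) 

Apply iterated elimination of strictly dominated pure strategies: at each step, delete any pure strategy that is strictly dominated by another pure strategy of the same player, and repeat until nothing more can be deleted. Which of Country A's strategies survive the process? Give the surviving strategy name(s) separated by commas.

A, C

Row B is eliminated: A beats it against every remaining column (Left: 8>7, Center: 13>4, Right: 8>2).
Country A's strategy D is strictly dominated by A (Left: 8>2, Center: 13>2, Right: 8>6) and is removed.
Column Left is eliminated: Right beats it against every remaining row (A: 20>16, C: 10>5).
Among the remaining strategies, none is strictly dominated by another pure strategy of the same player, so the elimination stops.
Surviving strategies — Country A: {A, C}; Country B: {Center, Right}.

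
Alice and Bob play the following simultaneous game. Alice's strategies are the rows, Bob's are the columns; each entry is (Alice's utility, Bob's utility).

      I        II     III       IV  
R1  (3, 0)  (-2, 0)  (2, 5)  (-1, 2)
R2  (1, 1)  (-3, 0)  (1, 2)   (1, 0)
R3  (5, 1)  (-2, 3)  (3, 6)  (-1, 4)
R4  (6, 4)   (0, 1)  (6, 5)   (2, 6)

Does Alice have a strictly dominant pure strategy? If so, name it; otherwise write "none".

R4 vs R1: I: 6>3, II: 0>-2, III: 6>2, IV: 2>-1.
R4 vs R2: I: 6>1, II: 0>-3, III: 6>1, IV: 2>1.
R4 vs R3: I: 6>5, II: 0>-2, III: 6>3, IV: 2>-1.
R4 strictly beats every other strategy against every opponent action, so it is strictly dominant.

R4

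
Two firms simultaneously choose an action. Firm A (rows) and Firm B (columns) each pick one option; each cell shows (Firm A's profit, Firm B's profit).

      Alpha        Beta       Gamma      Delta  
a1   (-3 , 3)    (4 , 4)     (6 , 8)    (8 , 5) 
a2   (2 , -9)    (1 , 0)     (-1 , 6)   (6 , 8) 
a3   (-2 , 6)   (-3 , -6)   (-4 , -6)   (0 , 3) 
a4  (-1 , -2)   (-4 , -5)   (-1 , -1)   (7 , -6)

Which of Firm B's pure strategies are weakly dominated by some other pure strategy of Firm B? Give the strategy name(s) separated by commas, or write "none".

Alpha: no other strategy beats it everywhere (Beta at a3 (6>-6); Gamma at a3 (6>-6); Delta at a3 (6>3)).
Beta: dominated, since Gamma does at least as well everywhere (a1: 8>4, a2: 6>0, a3: -6=-6, a4: -1>-5).
Gamma: no other strategy beats it everywhere (Alpha at a1 (8>3); Beta at a1 (8>4); Delta at a1 (8>5)).
Delta is not dominated — it holds its own against Alpha at a1 (5>3); Beta at a1 (5>4); Gamma at a2 (8>6).

Beta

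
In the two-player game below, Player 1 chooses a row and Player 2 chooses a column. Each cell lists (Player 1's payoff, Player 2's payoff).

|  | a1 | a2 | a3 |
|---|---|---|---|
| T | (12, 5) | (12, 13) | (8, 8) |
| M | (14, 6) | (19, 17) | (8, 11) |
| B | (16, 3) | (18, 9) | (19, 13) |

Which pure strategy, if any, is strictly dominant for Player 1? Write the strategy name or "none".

none

T fails to dominate M at a1 (12<14).
M fails to dominate T at a3 (8=8).
B fails to dominate M at a2 (18<19).
No single strategy dominates all the others.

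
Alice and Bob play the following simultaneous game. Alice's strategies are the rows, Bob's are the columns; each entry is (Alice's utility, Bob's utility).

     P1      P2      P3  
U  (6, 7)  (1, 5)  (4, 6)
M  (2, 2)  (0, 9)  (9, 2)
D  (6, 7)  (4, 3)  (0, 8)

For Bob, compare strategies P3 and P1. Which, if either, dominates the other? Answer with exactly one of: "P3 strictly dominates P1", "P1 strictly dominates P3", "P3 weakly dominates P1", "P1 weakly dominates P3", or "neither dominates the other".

neither dominates the other

Compare P3 to P1 across each opponent action: U: 6<7, M: 2=2, D: 8>7.
P3 does better at D but worse at U; neither strategy dominates the other.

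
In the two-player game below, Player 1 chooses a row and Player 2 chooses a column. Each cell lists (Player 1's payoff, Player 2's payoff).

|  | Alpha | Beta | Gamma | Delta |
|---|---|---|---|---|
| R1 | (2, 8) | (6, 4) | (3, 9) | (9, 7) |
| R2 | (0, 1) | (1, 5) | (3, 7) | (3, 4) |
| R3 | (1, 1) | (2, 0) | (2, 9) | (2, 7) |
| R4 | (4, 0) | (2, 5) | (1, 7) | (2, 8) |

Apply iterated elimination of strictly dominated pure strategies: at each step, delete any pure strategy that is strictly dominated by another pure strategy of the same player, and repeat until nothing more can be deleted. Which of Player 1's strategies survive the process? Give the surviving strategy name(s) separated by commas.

Row R3 is eliminated: R1 beats it against every remaining column (Alpha: 2>1, Beta: 6>2, Gamma: 3>2, Delta: 9>2).
Column Alpha is eliminated: Gamma beats it against every remaining row (R1: 9>8, R2: 7>1, R4: 7>0).
Player 1's strategy R4 is strictly dominated by R1 (Beta: 6>2, Gamma: 3>1, Delta: 9>2) and is removed.
Player 2's strategy Beta is strictly dominated by Gamma (R1: 9>4, R2: 7>5) and is removed.
For Player 2, Gamma strictly dominates Delta on the remaining rows (R1: 9>7, R2: 7>4); eliminate Delta.
Among the remaining strategies, none is strictly dominated by another pure strategy of the same player, so the elimination stops.
Surviving strategies — Player 1: {R1, R2}; Player 2: {Gamma}.

R1, R2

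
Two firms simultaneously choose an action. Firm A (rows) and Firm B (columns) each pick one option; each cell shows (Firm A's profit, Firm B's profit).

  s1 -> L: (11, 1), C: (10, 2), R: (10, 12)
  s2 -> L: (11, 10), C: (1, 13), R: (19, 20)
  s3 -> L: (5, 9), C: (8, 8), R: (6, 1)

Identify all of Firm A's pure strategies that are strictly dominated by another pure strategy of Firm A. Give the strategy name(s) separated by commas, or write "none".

s1 is not dominated — it holds its own against s2 at L (11=11); s3 at L (11>5).
s2: no other strategy beats it everywhere (s1 at L (11=11); s3 at L (11>5)).
s3 is strictly dominated by s1 (L: 11>5, C: 10>8, R: 10>6).

s3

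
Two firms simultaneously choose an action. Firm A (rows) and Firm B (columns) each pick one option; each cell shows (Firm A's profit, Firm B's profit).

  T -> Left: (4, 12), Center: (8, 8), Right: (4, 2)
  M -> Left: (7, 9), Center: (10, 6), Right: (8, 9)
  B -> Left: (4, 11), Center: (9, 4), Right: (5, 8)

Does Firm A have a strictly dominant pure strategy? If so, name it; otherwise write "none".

M vs T: Left: 7>4, Center: 10>8, Right: 8>4.
M vs B: Left: 7>4, Center: 10>9, Right: 8>5.
M strictly beats every other strategy against every opponent action, so it is strictly dominant.

M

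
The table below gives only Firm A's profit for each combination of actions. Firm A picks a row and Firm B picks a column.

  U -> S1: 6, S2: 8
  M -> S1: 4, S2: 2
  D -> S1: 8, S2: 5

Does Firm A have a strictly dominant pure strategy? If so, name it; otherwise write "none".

none

U fails to dominate D at S1 (6<8).
M fails to dominate U at S1 (4<6).
D fails to dominate U at S2 (5<8).
No single strategy dominates all the others.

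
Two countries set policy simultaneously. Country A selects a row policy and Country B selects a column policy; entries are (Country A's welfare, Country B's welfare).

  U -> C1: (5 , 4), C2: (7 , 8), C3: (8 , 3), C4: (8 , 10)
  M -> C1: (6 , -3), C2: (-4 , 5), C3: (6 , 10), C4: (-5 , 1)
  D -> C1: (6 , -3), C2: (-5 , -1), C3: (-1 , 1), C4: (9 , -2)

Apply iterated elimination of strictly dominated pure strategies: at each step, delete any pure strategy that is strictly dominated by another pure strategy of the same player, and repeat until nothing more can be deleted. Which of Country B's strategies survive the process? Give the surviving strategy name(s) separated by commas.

For Country B, C2 strictly dominates C1 on the remaining rows (U: 8>4, M: 5>-3, D: -1>-3); eliminate C1.
Row M is eliminated: U beats it against every remaining column (C2: 7>-4, C3: 8>6, C4: 8>-5).
Among the remaining strategies, none is strictly dominated by another pure strategy of the same player, so the elimination stops.
Surviving strategies — Country A: {U, D}; Country B: {C2, C3, C4}.

C2, C3, C4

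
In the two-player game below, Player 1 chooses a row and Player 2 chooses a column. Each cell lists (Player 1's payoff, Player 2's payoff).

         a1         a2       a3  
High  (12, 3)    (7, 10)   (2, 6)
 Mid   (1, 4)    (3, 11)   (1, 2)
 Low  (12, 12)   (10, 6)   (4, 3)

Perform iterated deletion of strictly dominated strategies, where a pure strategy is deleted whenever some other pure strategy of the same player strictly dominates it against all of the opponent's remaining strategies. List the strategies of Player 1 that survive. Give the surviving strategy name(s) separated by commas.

High, Low

Player 1's strategy Mid is strictly dominated by High (a1: 12>1, a2: 7>3, a3: 2>1) and is removed.
Player 2's strategy a3 is strictly dominated by a2 (High: 10>6, Low: 6>3) and is removed.
Among the remaining strategies, none is strictly dominated by another pure strategy of the same player, so the elimination stops.
Surviving strategies — Player 1: {High, Low}; Player 2: {a1, a2}.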